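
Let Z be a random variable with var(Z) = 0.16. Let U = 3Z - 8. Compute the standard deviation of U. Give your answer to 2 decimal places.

1.20

var(3Z - 8) = (3)²·0.16 = 1.44
σ(U) = √1.44 ≈ 1.20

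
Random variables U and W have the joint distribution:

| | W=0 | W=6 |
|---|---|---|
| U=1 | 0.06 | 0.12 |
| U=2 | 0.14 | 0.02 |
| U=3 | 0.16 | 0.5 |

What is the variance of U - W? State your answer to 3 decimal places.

E[U] = 2.48,  E[W] = 3.84,  E[UW] = 9.96
V(U) = 6.76 − (2.48)² = 0.6096;  V(W) = 23.04 − (3.84)² = 8.2944
Cov(U,W) = 9.96 − (2.48)(3.84) = 0.4368
V(U - W) = (1)²·0.6096 + (-1)²·8.2944 + 2·(1)·(-1)·0.4368 = 8.0304

8.030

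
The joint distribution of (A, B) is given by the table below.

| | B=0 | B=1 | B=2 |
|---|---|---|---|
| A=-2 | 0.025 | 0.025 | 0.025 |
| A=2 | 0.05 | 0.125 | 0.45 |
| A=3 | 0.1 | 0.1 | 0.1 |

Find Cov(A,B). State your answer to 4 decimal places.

0.0000

E[A] = 2,  E[B] = 1.4
E[AB] = 2.8
Cov(A,B) = E[AB] − E[A]E[B] = 2.8 − (2)(1.4) = 0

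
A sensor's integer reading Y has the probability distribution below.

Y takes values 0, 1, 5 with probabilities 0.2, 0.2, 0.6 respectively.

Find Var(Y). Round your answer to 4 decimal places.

E[Y] = (0)(0.2) + (1)(0.2) + (5)(0.6) = 3.2
E[Y²] = (0)²(0.2) + (1)²(0.2) + (5)²(0.6) = 15.2
Var(Y) = E[Y²] − (E[Y])² = 15.2 − (3.2)² = 4.96

4.9600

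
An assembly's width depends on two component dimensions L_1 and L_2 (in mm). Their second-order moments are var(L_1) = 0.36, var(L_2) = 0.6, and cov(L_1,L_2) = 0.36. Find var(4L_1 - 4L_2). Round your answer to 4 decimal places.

3.8400

var(4L_1 - 4L_2) = (4)²·var(L_1) + (-4)²·var(L_2) + 2·(4)·(-4)·cov(L_1,L_2)
= 16·0.36 + 16·0.6 + -32·0.36 = 3.84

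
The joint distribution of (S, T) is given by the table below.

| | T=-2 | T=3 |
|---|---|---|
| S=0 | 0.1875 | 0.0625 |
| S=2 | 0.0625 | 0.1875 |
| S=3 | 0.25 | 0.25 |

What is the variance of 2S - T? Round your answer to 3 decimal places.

9.750

E[S] = 2,  E[T] = 0.5,  E[ST] = 1.625
Var(S) = 5.5 − (2)² = 1.5;  Var(T) = 6.5 − (0.5)² = 6.25
Cov(S,T) = 1.625 − (2)(0.5) = 0.625
Var(2S - T) = (2)²·1.5 + (-1)²·6.25 + 2·(2)·(-1)·0.625 = 9.75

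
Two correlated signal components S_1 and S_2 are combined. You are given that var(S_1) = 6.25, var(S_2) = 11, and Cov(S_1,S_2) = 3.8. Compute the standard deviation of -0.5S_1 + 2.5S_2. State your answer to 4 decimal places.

var(-0.5S_1 + 2.5S_2) = (-0.5)²·var(S_1) + (2.5)²·var(S_2) + 2·(-0.5)·(2.5)·Cov(S_1,S_2)
= 0.25·6.25 + 6.25·11 + -2.5·3.8 = 60.8125
σ(-0.5S_1 + 2.5S_2) = √60.8125 ≈ 7.7982

7.7982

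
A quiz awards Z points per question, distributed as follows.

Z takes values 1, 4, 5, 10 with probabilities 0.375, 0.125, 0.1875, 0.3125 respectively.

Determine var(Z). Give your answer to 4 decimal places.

13.9336

E[Z] = (1)(0.375) + (4)(0.125) + (5)(0.1875) + (10)(0.3125) = 4.9375
E[Z²] = (1)²(0.375) + (4)²(0.125) + (5)²(0.1875) + (10)²(0.3125) = 38.3125
var(Z) = E[Z²] − (E[Z])² = 38.3125 − (4.9375)² = 13.93359375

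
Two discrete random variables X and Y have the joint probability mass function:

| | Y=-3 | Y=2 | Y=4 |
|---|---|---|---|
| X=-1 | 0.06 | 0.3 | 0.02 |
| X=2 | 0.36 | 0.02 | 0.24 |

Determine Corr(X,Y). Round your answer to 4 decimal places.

E[X] = 0.86,  E[Y] = 0.42
E[XY] = -0.66
cov(X,Y) = E[XY] − E[X]E[Y] = -0.66 − (0.86)(0.42) = -1.0212
var(X) = 2.1204,  var(Y) = 9.0436
ρ = -1.0212 / √(2.1204·9.0436) ≈ -0.2332

-0.2332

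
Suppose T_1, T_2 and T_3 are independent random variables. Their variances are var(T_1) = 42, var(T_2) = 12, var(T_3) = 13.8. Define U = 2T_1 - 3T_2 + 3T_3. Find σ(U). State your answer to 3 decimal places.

20.005

By independence, var(U) = (2)²var(T_1) + (-3)²var(T_2) + (3)²var(T_3)
= (2)²·42 + (-3)²·12 + (3)²·13.8 = 400.2
σ(U) = √400.2 ≈ 20.005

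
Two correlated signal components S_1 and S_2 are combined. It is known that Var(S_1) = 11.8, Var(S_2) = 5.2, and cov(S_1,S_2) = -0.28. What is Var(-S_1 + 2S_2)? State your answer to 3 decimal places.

33.720

Var(-S_1 + 2S_2) = (-1)²·Var(S_1) + (2)²·Var(S_2) + 2·(-1)·(2)·cov(S_1,S_2)
= 1·11.8 + 4·5.2 + -4·-0.28 = 33.72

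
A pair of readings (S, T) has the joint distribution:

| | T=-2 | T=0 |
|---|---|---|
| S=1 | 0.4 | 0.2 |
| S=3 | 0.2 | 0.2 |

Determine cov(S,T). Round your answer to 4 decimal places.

E[S] = 1.8,  E[T] = -1.2
E[ST] = -2
cov(S,T) = E[ST] − E[S]E[T] = -2 − (1.8)(-1.2) = 0.16

0.1600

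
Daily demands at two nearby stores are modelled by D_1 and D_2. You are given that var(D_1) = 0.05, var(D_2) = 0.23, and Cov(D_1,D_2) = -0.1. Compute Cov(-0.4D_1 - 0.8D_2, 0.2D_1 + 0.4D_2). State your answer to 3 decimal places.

Cov(-0.4D_1 - 0.8D_2, 0.2D_1 + 0.4D_2) = (-0.4)(0.2)var(D_1) + (-0.8)(0.4)var(D_2) + [(-0.4)(0.4) + (-0.8)(0.2)]Cov(D_1,D_2)
= -0.08·0.05 + -0.32·0.23 + -0.32·-0.1 = -0.0456

-0.046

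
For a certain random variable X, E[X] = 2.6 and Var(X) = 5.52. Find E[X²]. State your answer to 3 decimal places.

E[X²] = Var(X) + (E[X])² = 5.52 + (2.6)² = 12.28

12.280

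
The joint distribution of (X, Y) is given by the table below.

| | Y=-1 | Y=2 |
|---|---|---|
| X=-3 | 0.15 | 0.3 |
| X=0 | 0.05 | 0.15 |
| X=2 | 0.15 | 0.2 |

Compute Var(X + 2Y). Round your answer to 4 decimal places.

12.2875

E[X] = -0.65,  E[Y] = 0.95,  E[XY] = -0.85
Var(X) = 5.45 − (-0.65)² = 5.0275;  Var(Y) = 2.95 − (0.95)² = 2.0475
cov(X,Y) = -0.85 − (-0.65)(0.95) = -0.2325
Var(X + 2Y) = (1)²·5.0275 + (2)²·2.0475 + 2·(1)·(2)·-0.2325 = 12.2875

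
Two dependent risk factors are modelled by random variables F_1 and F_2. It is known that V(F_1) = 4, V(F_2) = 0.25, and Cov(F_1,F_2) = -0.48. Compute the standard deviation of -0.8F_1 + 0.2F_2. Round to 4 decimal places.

1.6503

V(-0.8F_1 + 0.2F_2) = (-0.8)²·V(F_1) + (0.2)²·V(F_2) + 2·(-0.8)·(0.2)·Cov(F_1,F_2)
= 0.64·4 + 0.04·0.25 + -0.32·-0.48 = 2.7236
σ(-0.8F_1 + 0.2F_2) = √2.7236 ≈ 1.6503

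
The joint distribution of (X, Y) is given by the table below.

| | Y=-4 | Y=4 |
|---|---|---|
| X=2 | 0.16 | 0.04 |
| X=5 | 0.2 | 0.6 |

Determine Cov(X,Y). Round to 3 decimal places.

2.112

E[X] = 4.4,  E[Y] = 1.12
E[XY] = 7.04
Cov(X,Y) = E[XY] − E[X]E[Y] = 7.04 − (4.4)(1.12) = 2.112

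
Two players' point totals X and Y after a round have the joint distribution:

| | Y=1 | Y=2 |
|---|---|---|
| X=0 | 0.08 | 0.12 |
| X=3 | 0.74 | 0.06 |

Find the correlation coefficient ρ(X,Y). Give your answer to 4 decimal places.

-0.5466

E[X] = 2.4,  E[Y] = 1.18
E[XY] = 2.58
cov(X,Y) = E[XY] − E[X]E[Y] = 2.58 − (2.4)(1.18) = -0.252
var(X) = 1.44,  var(Y) = 0.1476
ρ = -0.252 / √(1.44·0.1476) ≈ -0.5466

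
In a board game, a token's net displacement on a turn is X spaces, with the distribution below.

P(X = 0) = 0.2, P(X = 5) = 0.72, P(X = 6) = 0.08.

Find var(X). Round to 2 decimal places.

E[X] = (0)(0.2) + (5)(0.72) + (6)(0.08) = 4.08
E[X²] = (0)²(0.2) + (5)²(0.72) + (6)²(0.08) = 20.88
var(X) = E[X²] − (E[X])² = 20.88 − (4.08)² = 4.2336

4.23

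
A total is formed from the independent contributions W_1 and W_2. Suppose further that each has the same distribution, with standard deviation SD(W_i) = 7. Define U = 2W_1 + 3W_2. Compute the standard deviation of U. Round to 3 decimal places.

var(W_i) = (7)² = 49
By independence, var(U) = (2)²var(W_1) + (3)²var(W_2)
= (2)²·49 + (3)²·49 = 637
SD(U) = √637 ≈ 25.239

25.239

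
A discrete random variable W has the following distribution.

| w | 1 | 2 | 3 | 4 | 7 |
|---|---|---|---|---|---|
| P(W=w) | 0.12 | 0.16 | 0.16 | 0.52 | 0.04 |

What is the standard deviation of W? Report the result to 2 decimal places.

E[W] = (1)(0.12) + (2)(0.16) + (3)(0.16) + (4)(0.52) + (7)(0.04) = 3.28
E[W²] = (1)²(0.12) + (2)²(0.16) + (3)²(0.16) + (4)²(0.52) + (7)²(0.04) = 12.48
Var(W) = E[W²] − (E[W])² = 12.48 − (3.28)² = 1.7216
SD(W) = √1.7216 ≈ 1.31

1.31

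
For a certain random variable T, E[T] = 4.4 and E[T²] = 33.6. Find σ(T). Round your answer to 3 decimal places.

3.774

Var(T) = 33.6 − (4.4)² = 14.24
σ(T) = √14.24 ≈ 3.774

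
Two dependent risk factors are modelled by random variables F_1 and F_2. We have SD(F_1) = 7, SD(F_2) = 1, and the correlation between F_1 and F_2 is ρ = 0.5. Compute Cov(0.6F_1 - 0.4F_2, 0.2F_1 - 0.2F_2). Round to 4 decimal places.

var(F_1) = (7)² = 49;  var(F_2) = (1)² = 1
Cov(F_1,F_2) = ρ·SD(F_1)·SD(F_2) = 0.5·7·1 = 3.5
Cov(0.6F_1 - 0.4F_2, 0.2F_1 - 0.2F_2) = (0.6)(0.2)var(F_1) + (-0.4)(-0.2)var(F_2) + [(0.6)(-0.2) + (-0.4)(0.2)]Cov(F_1,F_2)
= 0.12·49 + 0.08·1 + -0.2·3.5 = 5.26

5.2600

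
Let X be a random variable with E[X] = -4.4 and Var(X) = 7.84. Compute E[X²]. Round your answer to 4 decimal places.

E[X²] = Var(X) + (E[X])² = 7.84 + (-4.4)² = 27.2

27.2000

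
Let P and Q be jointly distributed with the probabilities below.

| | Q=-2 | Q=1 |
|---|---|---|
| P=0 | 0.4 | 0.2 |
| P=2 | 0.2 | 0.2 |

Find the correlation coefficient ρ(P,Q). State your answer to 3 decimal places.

E[P] = 0.8,  E[Q] = -0.8
E[PQ] = -0.4
Cov(P,Q) = E[PQ] − E[P]E[Q] = -0.4 − (0.8)(-0.8) = 0.24
V(P) = 0.96,  V(Q) = 2.16
ρ = 0.24 / √(0.96·2.16) ≈ 0.167

0.167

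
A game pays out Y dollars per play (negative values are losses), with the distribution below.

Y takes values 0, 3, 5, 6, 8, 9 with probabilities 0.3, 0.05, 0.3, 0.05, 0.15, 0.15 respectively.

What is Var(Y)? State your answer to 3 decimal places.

E[Y] = (0)(0.3) + (3)(0.05) + (5)(0.3) + (6)(0.05) + (8)(0.15) + (9)(0.15) = 4.5
E[Y²] = (0)²(0.3) + (3)²(0.05) + (5)²(0.3) + (6)²(0.05) + (8)²(0.15) + (9)²(0.15) = 31.5
Var(Y) = E[Y²] − (E[Y])² = 31.5 − (4.5)² = 11.25

11.250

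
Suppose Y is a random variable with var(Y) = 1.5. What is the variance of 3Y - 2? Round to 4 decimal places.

var(3Y - 2) = (3)²·var(Y) = 9·1.5 = 13.5

13.5000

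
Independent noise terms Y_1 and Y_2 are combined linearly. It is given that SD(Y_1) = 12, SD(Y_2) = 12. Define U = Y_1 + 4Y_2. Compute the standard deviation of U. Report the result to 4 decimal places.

49.4773

Var(Y_1) = 144, Var(Y_2) = 144
By independence, Var(U) = (1)²Var(Y_1) + (4)²Var(Y_2)
= (1)²·144 + (4)²·144 = 2448
SD(U) = √2448 ≈ 49.4773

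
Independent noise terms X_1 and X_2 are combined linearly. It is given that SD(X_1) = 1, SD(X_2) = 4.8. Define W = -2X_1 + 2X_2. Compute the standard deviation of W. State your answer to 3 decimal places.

9.806

var(X_1) = 1, var(X_2) = 23.04
By independence, var(W) = (-2)²var(X_1) + (2)²var(X_2)
= (-2)²·1 + (2)²·23.04 = 96.16
SD(W) = √96.16 ≈ 9.806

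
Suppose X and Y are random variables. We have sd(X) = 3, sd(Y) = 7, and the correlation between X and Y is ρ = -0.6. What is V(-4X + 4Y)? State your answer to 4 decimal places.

1331.2000

V(X) = (3)² = 9;  V(Y) = (7)² = 49
Cov(X,Y) = ρ·sd(X)·sd(Y) = -0.6·3·7 = -12.6
V(-4X + 4Y) = (-4)²·V(X) + (4)²·V(Y) + 2·(-4)·(4)·Cov(X,Y)
= 16·9 + 16·49 + -32·-12.6 = 1331.2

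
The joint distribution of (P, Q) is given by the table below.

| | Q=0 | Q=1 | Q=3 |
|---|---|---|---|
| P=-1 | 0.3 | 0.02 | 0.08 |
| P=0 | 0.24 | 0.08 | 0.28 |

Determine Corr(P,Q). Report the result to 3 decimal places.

E[P] = -0.4,  E[Q] = 1.18
E[PQ] = -0.26
Cov(P,Q) = E[PQ] − E[P]E[Q] = -0.26 − (-0.4)(1.18) = 0.212
Var(P) = 0.24,  Var(Q) = 1.9476
ρ = 0.212 / √(0.24·1.9476) ≈ 0.310

0.310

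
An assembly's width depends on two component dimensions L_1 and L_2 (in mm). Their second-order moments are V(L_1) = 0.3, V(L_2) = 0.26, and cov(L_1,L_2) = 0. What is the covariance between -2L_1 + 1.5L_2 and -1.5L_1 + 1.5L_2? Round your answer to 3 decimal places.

cov(-2L_1 + 1.5L_2, -1.5L_1 + 1.5L_2) = (-2)(-1.5)V(L_1) + (1.5)(1.5)V(L_2) + [(-2)(1.5) + (1.5)(-1.5)]cov(L_1,L_2)
= 3·0.3 + 2.25·0.26 + -5.25·0 = 1.485

1.485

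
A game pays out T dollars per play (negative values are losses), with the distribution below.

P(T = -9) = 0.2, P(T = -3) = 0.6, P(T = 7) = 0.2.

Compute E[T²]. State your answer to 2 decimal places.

E[T²] = (-9)²(0.2) + (-3)²(0.6) + (7)²(0.2) = 31.4

31.40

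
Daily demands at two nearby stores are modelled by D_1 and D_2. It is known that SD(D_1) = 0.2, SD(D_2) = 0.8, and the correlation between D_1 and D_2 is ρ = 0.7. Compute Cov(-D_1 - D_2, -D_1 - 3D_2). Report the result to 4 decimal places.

Var(D_1) = (0.2)² = 0.04;  Var(D_2) = (0.8)² = 0.64
Cov(D_1,D_2) = ρ·SD(D_1)·SD(D_2) = 0.7·0.2·0.8 = 0.112
Cov(-D_1 - D_2, -D_1 - 3D_2) = (-1)(-1)Var(D_1) + (-1)(-3)Var(D_2) + [(-1)(-3) + (-1)(-1)]Cov(D_1,D_2)
= 1·0.04 + 3·0.64 + 4·0.112 = 2.408

2.4080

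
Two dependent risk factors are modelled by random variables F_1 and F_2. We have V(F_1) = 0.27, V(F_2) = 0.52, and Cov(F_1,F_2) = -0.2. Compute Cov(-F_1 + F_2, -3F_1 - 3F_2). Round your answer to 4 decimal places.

Cov(-F_1 + F_2, -3F_1 - 3F_2) = (-1)(-3)V(F_1) + (1)(-3)V(F_2) + [(-1)(-3) + (1)(-3)]Cov(F_1,F_2)
= 3·0.27 + -3·0.52 + 0·-0.2 = -0.75

-0.7500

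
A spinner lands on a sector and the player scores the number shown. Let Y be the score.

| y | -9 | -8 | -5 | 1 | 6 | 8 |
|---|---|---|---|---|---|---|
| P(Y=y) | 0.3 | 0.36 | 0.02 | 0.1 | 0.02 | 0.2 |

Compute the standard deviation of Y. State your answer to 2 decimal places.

E[Y] = (-9)(0.3) + (-8)(0.36) + (-5)(0.02) + (1)(0.1) + (6)(0.02) + (8)(0.2) = -3.86
E[Y²] = (-9)²(0.3) + (-8)²(0.36) + (-5)²(0.02) + (1)²(0.1) + (6)²(0.02) + (8)²(0.2) = 61.46
V(Y) = E[Y²] − (E[Y])² = 61.46 − (-3.86)² = 46.5604
σ(Y) = √46.5604 ≈ 6.82

6.82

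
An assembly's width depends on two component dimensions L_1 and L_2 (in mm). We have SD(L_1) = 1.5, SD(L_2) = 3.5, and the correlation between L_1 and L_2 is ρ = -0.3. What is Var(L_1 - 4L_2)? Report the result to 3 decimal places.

Var(L_1) = (1.5)² = 2.25;  Var(L_2) = (3.5)² = 12.25
Cov(L_1,L_2) = ρ·SD(L_1)·SD(L_2) = -0.3·1.5·3.5 = -1.575
Var(L_1 - 4L_2) = (1)²·Var(L_1) + (-4)²·Var(L_2) + 2·(1)·(-4)·Cov(L_1,L_2)
= 1·2.25 + 16·12.25 + -8·-1.575 = 210.85

210.850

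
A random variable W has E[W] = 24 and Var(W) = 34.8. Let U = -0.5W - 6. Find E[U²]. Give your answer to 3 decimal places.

E[-0.5W - 6] = -0.5·24 − 6 = -18
Var(-0.5W - 6) = (-0.5)²·34.8 = 8.7
E[U²] = Var(U) + (E[U])² = 8.7 + (-18)² = 332.7

332.700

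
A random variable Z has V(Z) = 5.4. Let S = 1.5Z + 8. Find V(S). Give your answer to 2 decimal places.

V(1.5Z + 8) = (1.5)²·V(Z) = 2.25·5.4 = 12.15

12.15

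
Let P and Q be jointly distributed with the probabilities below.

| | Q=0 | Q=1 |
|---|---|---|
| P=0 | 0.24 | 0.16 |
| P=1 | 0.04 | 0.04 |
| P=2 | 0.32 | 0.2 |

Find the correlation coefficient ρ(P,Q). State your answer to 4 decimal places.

E[P] = 1.12,  E[Q] = 0.4
E[PQ] = 0.44
Cov(P,Q) = E[PQ] − E[P]E[Q] = 0.44 − (1.12)(0.4) = -0.008
Var(P) = 0.9056,  Var(Q) = 0.24
ρ = -0.008 / √(0.9056·0.24) ≈ -0.0172

-0.0172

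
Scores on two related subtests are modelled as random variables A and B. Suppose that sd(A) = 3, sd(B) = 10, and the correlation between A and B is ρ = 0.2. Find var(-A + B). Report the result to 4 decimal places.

var(A) = (3)² = 9;  var(B) = (10)² = 100
cov(A,B) = ρ·sd(A)·sd(B) = 0.2·3·10 = 6
var(-A + B) = (-1)²·var(A) + (1)²·var(B) + 2·(-1)·(1)·cov(A,B)
= 1·9 + 1·100 + -2·6 = 97

97.0000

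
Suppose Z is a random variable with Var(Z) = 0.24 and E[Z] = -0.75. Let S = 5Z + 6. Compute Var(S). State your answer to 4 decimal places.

6.0000

Var(5Z + 6) = (5)²·Var(Z) = 25·0.24 = 6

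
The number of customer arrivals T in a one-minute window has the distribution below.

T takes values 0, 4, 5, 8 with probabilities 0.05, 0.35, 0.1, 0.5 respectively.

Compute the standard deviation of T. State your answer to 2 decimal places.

E[T] = (0)(0.05) + (4)(0.35) + (5)(0.1) + (8)(0.5) = 5.9
E[T²] = (0)²(0.05) + (4)²(0.35) + (5)²(0.1) + (8)²(0.5) = 40.1
var(T) = E[T²] − (E[T])² = 40.1 − (5.9)² = 5.29
σ(T) = √5.29 ≈ 2.30

2.30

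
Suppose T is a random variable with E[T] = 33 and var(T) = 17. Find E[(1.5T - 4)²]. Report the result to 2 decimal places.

E[1.5T - 4] = 1.5·33 − 4 = 45.5
var(1.5T - 4) = (1.5)²·17 = 38.25
E[(1.5T - 4)²] = var((1.5T - 4)) + (E[(1.5T - 4)])² = 38.25 + (45.5)² = 2108.5

2108.50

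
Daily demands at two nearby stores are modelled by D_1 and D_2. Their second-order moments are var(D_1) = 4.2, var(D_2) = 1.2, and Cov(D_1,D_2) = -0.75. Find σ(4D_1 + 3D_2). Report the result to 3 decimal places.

7.746

var(4D_1 + 3D_2) = (4)²·var(D_1) + (3)²·var(D_2) + 2·(4)·(3)·Cov(D_1,D_2)
= 16·4.2 + 9·1.2 + 24·-0.75 = 60
σ(4D_1 + 3D_2) = √60 ≈ 7.746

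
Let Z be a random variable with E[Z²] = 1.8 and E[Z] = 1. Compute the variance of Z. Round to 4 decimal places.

V(Z) = 1.8 − (1)² = 0.8

0.8000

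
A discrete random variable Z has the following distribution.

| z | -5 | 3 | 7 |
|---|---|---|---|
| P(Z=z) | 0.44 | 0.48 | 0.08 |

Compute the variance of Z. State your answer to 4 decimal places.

E[Z] = (-5)(0.44) + (3)(0.48) + (7)(0.08) = -0.2
E[Z²] = (-5)²(0.44) + (3)²(0.48) + (7)²(0.08) = 19.24
Var(Z) = E[Z²] − (E[Z])² = 19.24 − (-0.2)² = 19.2

19.2000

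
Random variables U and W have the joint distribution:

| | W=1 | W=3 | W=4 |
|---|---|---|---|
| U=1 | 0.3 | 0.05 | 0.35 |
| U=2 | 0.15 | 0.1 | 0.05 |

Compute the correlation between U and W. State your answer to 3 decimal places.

-0.156

E[U] = 1.3,  E[W] = 2.5
E[UW] = 3.15
Cov(U,W) = E[UW] − E[U]E[W] = 3.15 − (1.3)(2.5) = -0.1
Var(U) = 0.21,  Var(W) = 1.95
ρ = -0.1 / √(0.21·1.95) ≈ -0.156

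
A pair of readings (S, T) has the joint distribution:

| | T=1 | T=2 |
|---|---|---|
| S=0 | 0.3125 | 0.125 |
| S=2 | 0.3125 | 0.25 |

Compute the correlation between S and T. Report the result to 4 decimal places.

0.1627

E[S] = 1.125,  E[T] = 1.375
E[ST] = 1.625
Cov(S,T) = E[ST] − E[S]E[T] = 1.625 − (1.125)(1.375) = 0.078125
V(S) = 0.984375,  V(T) = 0.234375
ρ = 0.078125 / √(0.984375·0.234375) ≈ 0.1627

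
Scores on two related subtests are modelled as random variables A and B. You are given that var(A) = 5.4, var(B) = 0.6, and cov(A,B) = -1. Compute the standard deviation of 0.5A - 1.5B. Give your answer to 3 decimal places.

2.049

var(0.5A - 1.5B) = (0.5)²·var(A) + (-1.5)²·var(B) + 2·(0.5)·(-1.5)·cov(A,B)
= 0.25·5.4 + 2.25·0.6 + -1.5·-1 = 4.2
sd(0.5A - 1.5B) = √4.2 ≈ 2.049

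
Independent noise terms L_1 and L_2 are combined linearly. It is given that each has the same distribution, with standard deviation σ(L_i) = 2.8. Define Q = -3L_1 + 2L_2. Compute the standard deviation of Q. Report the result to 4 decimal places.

10.0955

V(L_i) = (2.8)² = 7.84
By independence, V(Q) = (-3)²V(L_1) + (2)²V(L_2)
= (-3)²·7.84 + (2)²·7.84 = 101.92
σ(Q) = √101.92 ≈ 10.0955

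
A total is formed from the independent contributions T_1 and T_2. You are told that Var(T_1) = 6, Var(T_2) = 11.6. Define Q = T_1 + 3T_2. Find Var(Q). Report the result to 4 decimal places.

110.4000

By independence, Var(Q) = (1)²Var(T_1) + (3)²Var(T_2)
= (1)²·6 + (3)²·11.6 = 110.4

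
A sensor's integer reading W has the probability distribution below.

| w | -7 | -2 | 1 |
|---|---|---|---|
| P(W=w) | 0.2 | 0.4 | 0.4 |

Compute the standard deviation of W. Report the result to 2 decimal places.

2.93

E[W] = (-7)(0.2) + (-2)(0.4) + (1)(0.4) = -1.8
E[W²] = (-7)²(0.2) + (-2)²(0.4) + (1)²(0.4) = 11.8
var(W) = E[W²] − (E[W])² = 11.8 − (-1.8)² = 8.56
σ(W) = √8.56 ≈ 2.93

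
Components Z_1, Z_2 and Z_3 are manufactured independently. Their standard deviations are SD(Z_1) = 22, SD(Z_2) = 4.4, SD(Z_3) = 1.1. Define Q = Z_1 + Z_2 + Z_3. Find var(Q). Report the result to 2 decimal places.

var(Z_1) = 484, var(Z_2) = 19.36, var(Z_3) = 1.21
By independence, var(Q) = (1)²var(Z_1) + (1)²var(Z_2) + (1)²var(Z_3)
= (1)²·484 + (1)²·19.36 + (1)²·1.21 = 504.57

504.57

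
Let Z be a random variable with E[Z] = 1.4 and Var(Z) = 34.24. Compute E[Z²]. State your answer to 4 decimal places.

E[Z²] = Var(Z) + (E[Z])² = 34.24 + (1.4)² = 36.2

36.2000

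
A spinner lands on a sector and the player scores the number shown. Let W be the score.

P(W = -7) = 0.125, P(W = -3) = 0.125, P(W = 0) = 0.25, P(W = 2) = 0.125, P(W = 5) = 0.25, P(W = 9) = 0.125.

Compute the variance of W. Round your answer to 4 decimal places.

22.2344

E[W] = (-7)(0.125) + (-3)(0.125) + (0)(0.25) + (2)(0.125) + (5)(0.25) + (9)(0.125) = 1.375
E[W²] = (-7)²(0.125) + (-3)²(0.125) + (0)²(0.25) + (2)²(0.125) + (5)²(0.25) + (9)²(0.125) = 24.125
V(W) = E[W²] − (E[W])² = 24.125 − (1.375)² = 22.234375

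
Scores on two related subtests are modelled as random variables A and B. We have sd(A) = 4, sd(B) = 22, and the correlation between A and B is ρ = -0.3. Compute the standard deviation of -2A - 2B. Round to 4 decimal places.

42.2942

Var(A) = (4)² = 16;  Var(B) = (22)² = 484
Cov(A,B) = ρ·sd(A)·sd(B) = -0.3·4·22 = -26.4
Var(-2A - 2B) = (-2)²·Var(A) + (-2)²·Var(B) + 2·(-2)·(-2)·Cov(A,B)
= 4·16 + 4·484 + 8·-26.4 = 1788.8
sd(-2A - 2B) = √1788.8 ≈ 42.2942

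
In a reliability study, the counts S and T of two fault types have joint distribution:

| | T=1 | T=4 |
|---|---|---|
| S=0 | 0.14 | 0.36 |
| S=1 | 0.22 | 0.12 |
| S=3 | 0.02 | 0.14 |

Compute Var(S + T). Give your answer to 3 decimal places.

3.418

E[S] = 0.82,  E[T] = 2.86,  E[ST] = 2.44
Var(S) = 1.78 − (0.82)² = 1.1076;  Var(T) = 10.3 − (2.86)² = 2.1204
Cov(S,T) = 2.44 − (0.82)(2.86) = 0.0948
Var(S + T) = (1)²·1.1076 + (1)²·2.1204 + 2·(1)·(1)·0.0948 = 3.4176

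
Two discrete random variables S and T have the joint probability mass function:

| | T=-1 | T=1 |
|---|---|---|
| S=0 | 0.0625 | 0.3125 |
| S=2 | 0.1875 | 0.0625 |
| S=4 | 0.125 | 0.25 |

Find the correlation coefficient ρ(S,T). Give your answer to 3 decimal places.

E[S] = 2,  E[T] = 0.25
E[ST] = 0.25
cov(S,T) = E[ST] − E[S]E[T] = 0.25 − (2)(0.25) = -0.25
V(S) = 3,  V(T) = 0.9375
ρ = -0.25 / √(3·0.9375) ≈ -0.149

-0.149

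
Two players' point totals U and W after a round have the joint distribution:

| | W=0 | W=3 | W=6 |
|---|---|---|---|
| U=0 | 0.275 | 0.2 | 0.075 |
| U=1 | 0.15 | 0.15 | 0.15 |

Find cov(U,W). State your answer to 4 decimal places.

0.2700

E[U] = 0.45,  E[W] = 2.4
E[UW] = 1.35
cov(U,W) = E[UW] − E[U]E[W] = 1.35 − (0.45)(2.4) = 0.27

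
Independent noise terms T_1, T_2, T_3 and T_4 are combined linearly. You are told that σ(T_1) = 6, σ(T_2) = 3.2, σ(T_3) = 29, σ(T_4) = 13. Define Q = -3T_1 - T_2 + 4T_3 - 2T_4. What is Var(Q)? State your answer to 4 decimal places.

14466.2400

Var(T_1) = 36, Var(T_2) = 10.24, Var(T_3) = 841, Var(T_4) = 169
By independence, Var(Q) = (-3)²Var(T_1) + (-1)²Var(T_2) + (4)²Var(T_3) + (-2)²Var(T_4)
= (-3)²·36 + (-1)²·10.24 + (4)²·841 + (-2)²·169 = 14466.24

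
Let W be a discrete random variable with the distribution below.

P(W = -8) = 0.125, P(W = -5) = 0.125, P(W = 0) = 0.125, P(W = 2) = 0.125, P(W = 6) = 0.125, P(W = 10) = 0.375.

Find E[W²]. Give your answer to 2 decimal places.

53.63

E[W²] = (-8)²(0.125) + (-5)²(0.125) + (0)²(0.125) + (2)²(0.125) + (6)²(0.125) + (10)²(0.375) = 53.625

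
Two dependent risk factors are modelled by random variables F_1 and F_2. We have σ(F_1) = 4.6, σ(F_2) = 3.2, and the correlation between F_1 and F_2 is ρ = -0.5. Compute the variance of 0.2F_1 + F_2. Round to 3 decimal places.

8.142

Var(F_1) = (4.6)² = 21.16;  Var(F_2) = (3.2)² = 10.24
Cov(F_1,F_2) = ρ·σ(F_1)·σ(F_2) = -0.5·4.6·3.2 = -7.36
Var(0.2F_1 + F_2) = (0.2)²·Var(F_1) + (1)²·Var(F_2) + 2·(0.2)·(1)·Cov(F_1,F_2)
= 0.04·21.16 + 1·10.24 + 0.4·-7.36 = 8.1424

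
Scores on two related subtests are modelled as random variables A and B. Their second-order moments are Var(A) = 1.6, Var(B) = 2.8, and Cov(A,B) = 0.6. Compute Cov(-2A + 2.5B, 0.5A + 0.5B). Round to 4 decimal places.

2.0500

Cov(-2A + 2.5B, 0.5A + 0.5B) = (-2)(0.5)Var(A) + (2.5)(0.5)Var(B) + [(-2)(0.5) + (2.5)(0.5)]Cov(A,B)
= -1·1.6 + 1.25·2.8 + 0.25·0.6 = 2.05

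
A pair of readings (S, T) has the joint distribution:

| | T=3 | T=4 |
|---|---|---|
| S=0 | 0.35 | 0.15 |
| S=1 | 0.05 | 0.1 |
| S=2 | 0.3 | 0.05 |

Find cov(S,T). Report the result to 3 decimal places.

E[S] = 0.85,  E[T] = 3.3
E[ST] = 2.75
cov(S,T) = E[ST] − E[S]E[T] = 2.75 − (0.85)(3.3) = -0.055

-0.055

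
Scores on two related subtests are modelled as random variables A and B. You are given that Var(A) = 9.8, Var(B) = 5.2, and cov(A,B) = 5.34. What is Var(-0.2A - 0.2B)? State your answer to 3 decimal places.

Var(-0.2A - 0.2B) = (-0.2)²·Var(A) + (-0.2)²·Var(B) + 2·(-0.2)·(-0.2)·cov(A,B)
= 0.04·9.8 + 0.04·5.2 + 0.08·5.34 = 1.0272

1.027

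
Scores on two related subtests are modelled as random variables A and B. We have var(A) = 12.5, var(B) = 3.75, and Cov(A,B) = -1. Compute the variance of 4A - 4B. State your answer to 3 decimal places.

var(4A - 4B) = (4)²·var(A) + (-4)²·var(B) + 2·(4)·(-4)·Cov(A,B)
= 16·12.5 + 16·3.75 + -32·-1 = 292

292.000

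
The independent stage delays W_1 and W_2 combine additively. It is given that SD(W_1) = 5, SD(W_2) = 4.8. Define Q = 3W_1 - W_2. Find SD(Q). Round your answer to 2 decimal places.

15.75

Var(W_1) = 25, Var(W_2) = 23.04
By independence, Var(Q) = (3)²Var(W_1) + (-1)²Var(W_2)
= (3)²·25 + (-1)²·23.04 = 248.04
SD(Q) = √248.04 ≈ 15.75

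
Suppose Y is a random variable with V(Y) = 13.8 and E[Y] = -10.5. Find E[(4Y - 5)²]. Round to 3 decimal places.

2429.800

E[4Y - 5] = 4·-10.5 − 5 = -47
V(4Y - 5) = (4)²·13.8 = 220.8
E[(4Y - 5)²] = V((4Y - 5)) + (E[(4Y - 5)])² = 220.8 + (-47)² = 2429.8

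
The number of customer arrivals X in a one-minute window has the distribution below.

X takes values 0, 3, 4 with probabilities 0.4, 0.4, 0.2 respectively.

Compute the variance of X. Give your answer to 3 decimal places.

E[X] = (0)(0.4) + (3)(0.4) + (4)(0.2) = 2
E[X²] = (0)²(0.4) + (3)²(0.4) + (4)²(0.2) = 6.8
var(X) = E[X²] − (E[X])² = 6.8 − (2)² = 2.8

2.800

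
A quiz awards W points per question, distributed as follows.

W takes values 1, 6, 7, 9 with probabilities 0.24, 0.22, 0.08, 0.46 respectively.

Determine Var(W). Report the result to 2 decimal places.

10.15

E[W] = (1)(0.24) + (6)(0.22) + (7)(0.08) + (9)(0.46) = 6.26
E[W²] = (1)²(0.24) + (6)²(0.22) + (7)²(0.08) + (9)²(0.46) = 49.34
Var(W) = E[W²] − (E[W])² = 49.34 − (6.26)² = 10.1524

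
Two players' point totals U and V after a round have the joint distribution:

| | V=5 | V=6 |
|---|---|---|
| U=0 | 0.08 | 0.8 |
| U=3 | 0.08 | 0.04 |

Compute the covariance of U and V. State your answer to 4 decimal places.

E[U] = 0.36,  E[V] = 5.84
E[UV] = 1.92
Cov(U,V) = E[UV] − E[U]E[V] = 1.92 − (0.36)(5.84) = -0.1824

-0.1824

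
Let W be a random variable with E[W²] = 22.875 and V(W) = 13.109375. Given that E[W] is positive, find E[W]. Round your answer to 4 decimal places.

(E[W])² = E[W²] − V(W) = 22.875 − 13.109375 = 9.765625
E[W] = √9.765625 = 3.125

3.1250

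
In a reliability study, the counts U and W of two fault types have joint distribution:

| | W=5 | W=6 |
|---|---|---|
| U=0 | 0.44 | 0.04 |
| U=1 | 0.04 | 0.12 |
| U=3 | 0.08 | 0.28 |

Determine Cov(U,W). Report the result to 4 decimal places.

0.4144

E[U] = 1.24,  E[W] = 5.44
E[UW] = 7.16
Cov(U,W) = E[UW] − E[U]E[W] = 7.16 − (1.24)(5.44) = 0.4144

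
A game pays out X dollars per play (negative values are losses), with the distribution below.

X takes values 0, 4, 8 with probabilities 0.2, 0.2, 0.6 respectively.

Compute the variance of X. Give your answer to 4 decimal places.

10.2400

E[X] = (0)(0.2) + (4)(0.2) + (8)(0.6) = 5.6
E[X²] = (0)²(0.2) + (4)²(0.2) + (8)²(0.6) = 41.6
Var(X) = E[X²] − (E[X])² = 41.6 − (5.6)² = 10.24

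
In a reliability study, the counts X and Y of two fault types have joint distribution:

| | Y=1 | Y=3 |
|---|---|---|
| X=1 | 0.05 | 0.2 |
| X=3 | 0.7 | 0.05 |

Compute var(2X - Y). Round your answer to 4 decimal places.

5.9500

E[X] = 2.5,  E[Y] = 1.5,  E[XY] = 3.2
var(X) = 7 − (2.5)² = 0.75;  var(Y) = 3 − (1.5)² = 0.75
Cov(X,Y) = 3.2 − (2.5)(1.5) = -0.55
var(2X - Y) = (2)²·0.75 + (-1)²·0.75 + 2·(2)·(-1)·-0.55 = 5.95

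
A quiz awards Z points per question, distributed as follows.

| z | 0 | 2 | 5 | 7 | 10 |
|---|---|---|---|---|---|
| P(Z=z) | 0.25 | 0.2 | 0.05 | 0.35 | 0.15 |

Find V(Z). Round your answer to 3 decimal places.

13.040

E[Z] = (0)(0.25) + (2)(0.2) + (5)(0.05) + (7)(0.35) + (10)(0.15) = 4.6
E[Z²] = (0)²(0.25) + (2)²(0.2) + (5)²(0.05) + (7)²(0.35) + (10)²(0.15) = 34.2
V(Z) = E[Z²] − (E[Z])² = 34.2 − (4.6)² = 13.04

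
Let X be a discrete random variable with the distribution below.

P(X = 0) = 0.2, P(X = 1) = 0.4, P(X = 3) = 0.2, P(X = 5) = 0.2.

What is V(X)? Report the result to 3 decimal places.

E[X] = (0)(0.2) + (1)(0.4) + (3)(0.2) + (5)(0.2) = 2
E[X²] = (0)²(0.2) + (1)²(0.4) + (3)²(0.2) + (5)²(0.2) = 7.2
V(X) = E[X²] − (E[X])² = 7.2 − (2)² = 3.2

3.200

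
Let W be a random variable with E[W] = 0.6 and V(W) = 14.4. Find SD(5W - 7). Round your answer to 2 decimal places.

V(5W - 7) = (5)²·14.4 = 360
SD(5W - 7) = √360 ≈ 18.97

18.97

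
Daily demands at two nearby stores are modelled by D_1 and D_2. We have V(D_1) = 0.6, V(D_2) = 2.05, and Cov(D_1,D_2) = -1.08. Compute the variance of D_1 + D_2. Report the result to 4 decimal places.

V(D_1 + D_2) = (1)²·V(D_1) + (1)²·V(D_2) + 2·(1)·(1)·Cov(D_1,D_2)
= 1·0.6 + 1·2.05 + 2·-1.08 = 0.49

0.4900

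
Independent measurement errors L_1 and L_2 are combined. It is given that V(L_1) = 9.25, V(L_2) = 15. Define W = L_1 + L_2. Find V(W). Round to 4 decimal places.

24.2500

By independence, V(W) = (1)²V(L_1) + (1)²V(L_2)
= (1)²·9.25 + (1)²·15 = 24.25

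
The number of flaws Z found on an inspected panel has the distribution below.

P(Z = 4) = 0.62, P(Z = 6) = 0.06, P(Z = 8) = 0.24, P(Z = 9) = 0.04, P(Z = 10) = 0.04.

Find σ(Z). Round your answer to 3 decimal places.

2.052

E[Z] = (4)(0.62) + (6)(0.06) + (8)(0.24) + (9)(0.04) + (10)(0.04) = 5.52
E[Z²] = (4)²(0.62) + (6)²(0.06) + (8)²(0.24) + (9)²(0.04) + (10)²(0.04) = 34.68
V(Z) = E[Z²] − (E[Z])² = 34.68 − (5.52)² = 4.2096
σ(Z) = √4.2096 ≈ 2.052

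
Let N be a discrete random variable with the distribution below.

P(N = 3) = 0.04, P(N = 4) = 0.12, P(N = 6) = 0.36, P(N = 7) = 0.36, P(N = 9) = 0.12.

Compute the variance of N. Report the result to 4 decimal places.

2.1504

E[N] = (3)(0.04) + (4)(0.12) + (6)(0.36) + (7)(0.36) + (9)(0.12) = 6.36
E[N²] = (3)²(0.04) + (4)²(0.12) + (6)²(0.36) + (7)²(0.36) + (9)²(0.12) = 42.6
Var(N) = E[N²] − (E[N])² = 42.6 − (6.36)² = 2.1504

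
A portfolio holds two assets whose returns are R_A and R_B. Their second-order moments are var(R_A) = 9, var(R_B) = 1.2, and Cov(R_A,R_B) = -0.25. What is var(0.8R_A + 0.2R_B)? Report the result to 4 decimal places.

var(0.8R_A + 0.2R_B) = (0.8)²·var(R_A) + (0.2)²·var(R_B) + 2·(0.8)·(0.2)·Cov(R_A,R_B)
= 0.64·9 + 0.04·1.2 + 0.32·-0.25 = 5.728

5.7280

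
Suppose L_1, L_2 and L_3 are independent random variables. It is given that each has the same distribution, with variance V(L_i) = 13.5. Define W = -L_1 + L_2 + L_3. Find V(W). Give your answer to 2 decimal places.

By independence, V(W) = (-1)²V(L_1) + (1)²V(L_2) + (1)²V(L_3)
= (-1)²·13.5 + (1)²·13.5 + (1)²·13.5 = 40.5

40.50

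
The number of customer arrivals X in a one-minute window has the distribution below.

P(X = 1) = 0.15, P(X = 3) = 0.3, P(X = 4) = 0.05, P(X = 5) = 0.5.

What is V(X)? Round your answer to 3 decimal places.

2.088

E[X] = (1)(0.15) + (3)(0.3) + (4)(0.05) + (5)(0.5) = 3.75
E[X²] = (1)²(0.15) + (3)²(0.3) + (4)²(0.05) + (5)²(0.5) = 16.15
V(X) = E[X²] − (E[X])² = 16.15 − (3.75)² = 2.0875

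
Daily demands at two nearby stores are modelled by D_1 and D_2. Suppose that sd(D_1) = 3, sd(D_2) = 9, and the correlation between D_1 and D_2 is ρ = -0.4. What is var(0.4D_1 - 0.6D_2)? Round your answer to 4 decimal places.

35.7840

var(D_1) = (3)² = 9;  var(D_2) = (9)² = 81
cov(D_1,D_2) = ρ·sd(D_1)·sd(D_2) = -0.4·3·9 = -10.8
var(0.4D_1 - 0.6D_2) = (0.4)²·var(D_1) + (-0.6)²·var(D_2) + 2·(0.4)·(-0.6)·cov(D_1,D_2)
= 0.16·9 + 0.36·81 + -0.48·-10.8 = 35.784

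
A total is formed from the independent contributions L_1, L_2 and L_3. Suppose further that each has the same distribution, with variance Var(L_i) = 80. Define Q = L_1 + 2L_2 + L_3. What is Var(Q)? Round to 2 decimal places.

By independence, Var(Q) = (1)²Var(L_1) + (2)²Var(L_2) + (1)²Var(L_3)
= (1)²·80 + (2)²·80 + (1)²·80 = 480

480.00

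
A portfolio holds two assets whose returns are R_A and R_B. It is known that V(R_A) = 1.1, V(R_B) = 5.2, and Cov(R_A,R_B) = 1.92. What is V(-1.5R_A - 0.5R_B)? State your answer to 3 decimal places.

V(-1.5R_A - 0.5R_B) = (-1.5)²·V(R_A) + (-0.5)²·V(R_B) + 2·(-1.5)·(-0.5)·Cov(R_A,R_B)
= 2.25·1.1 + 0.25·5.2 + 1.5·1.92 = 6.655

6.655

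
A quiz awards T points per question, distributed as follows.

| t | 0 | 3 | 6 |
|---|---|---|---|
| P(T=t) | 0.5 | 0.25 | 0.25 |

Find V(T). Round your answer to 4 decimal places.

E[T] = (0)(0.5) + (3)(0.25) + (6)(0.25) = 2.25
E[T²] = (0)²(0.5) + (3)²(0.25) + (6)²(0.25) = 11.25
V(T) = E[T²] − (E[T])² = 11.25 − (2.25)² = 6.1875

6.1875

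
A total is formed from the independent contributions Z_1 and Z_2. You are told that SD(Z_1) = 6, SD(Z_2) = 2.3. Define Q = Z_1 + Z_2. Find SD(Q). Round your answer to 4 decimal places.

6.4257

Var(Z_1) = 36, Var(Z_2) = 5.29
By independence, Var(Q) = (1)²Var(Z_1) + (1)²Var(Z_2)
= (1)²·36 + (1)²·5.29 = 41.29
SD(Q) = √41.29 ≈ 6.4257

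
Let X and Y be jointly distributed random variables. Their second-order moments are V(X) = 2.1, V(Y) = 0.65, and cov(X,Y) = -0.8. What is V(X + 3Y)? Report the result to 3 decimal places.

V(X + 3Y) = (1)²·V(X) + (3)²·V(Y) + 2·(1)·(3)·cov(X,Y)
= 1·2.1 + 9·0.65 + 6·-0.8 = 3.15

3.150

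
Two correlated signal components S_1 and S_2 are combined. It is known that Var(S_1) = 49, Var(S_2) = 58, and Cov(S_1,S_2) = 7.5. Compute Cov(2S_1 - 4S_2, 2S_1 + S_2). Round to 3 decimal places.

-81.000

Cov(2S_1 - 4S_2, 2S_1 + S_2) = (2)(2)Var(S_1) + (-4)(1)Var(S_2) + [(2)(1) + (-4)(2)]Cov(S_1,S_2)
= 4·49 + -4·58 + -6·7.5 = -81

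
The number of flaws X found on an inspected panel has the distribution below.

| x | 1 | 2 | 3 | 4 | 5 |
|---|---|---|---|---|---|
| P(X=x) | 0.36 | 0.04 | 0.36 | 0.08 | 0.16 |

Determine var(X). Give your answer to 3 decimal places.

E[X] = (1)(0.36) + (2)(0.04) + (3)(0.36) + (4)(0.08) + (5)(0.16) = 2.64
E[X²] = (1)²(0.36) + (2)²(0.04) + (3)²(0.36) + (4)²(0.08) + (5)²(0.16) = 9.04
var(X) = E[X²] − (E[X])² = 9.04 − (2.64)² = 2.0704

2.070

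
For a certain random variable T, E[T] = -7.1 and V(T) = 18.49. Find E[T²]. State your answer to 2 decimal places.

68.90

E[T²] = V(T) + (E[T])² = 18.49 + (-7.1)² = 68.9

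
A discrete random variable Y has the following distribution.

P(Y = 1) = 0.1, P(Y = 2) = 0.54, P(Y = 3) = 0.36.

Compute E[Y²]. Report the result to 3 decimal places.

5.500

E[Y²] = (1)²(0.1) + (2)²(0.54) + (3)²(0.36) = 5.5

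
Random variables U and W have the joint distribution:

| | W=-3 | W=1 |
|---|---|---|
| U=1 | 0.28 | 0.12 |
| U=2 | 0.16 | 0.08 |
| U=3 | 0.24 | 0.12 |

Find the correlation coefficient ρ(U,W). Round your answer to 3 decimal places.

0.032

E[U] = 1.96,  E[W] = -1.72
E[UW] = -3.32
cov(U,W) = E[UW] − E[U]E[W] = -3.32 − (1.96)(-1.72) = 0.0512
Var(U) = 0.7584,  Var(W) = 3.4816
ρ = 0.0512 / √(0.7584·3.4816) ≈ 0.032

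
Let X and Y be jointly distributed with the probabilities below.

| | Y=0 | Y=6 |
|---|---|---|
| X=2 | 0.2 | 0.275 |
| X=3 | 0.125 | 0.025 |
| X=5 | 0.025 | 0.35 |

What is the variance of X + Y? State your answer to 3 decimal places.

E[X] = 3.275,  E[Y] = 3.9,  E[XY] = 14.25
V(X) = 12.625 − (3.275)² = 1.899375;  V(Y) = 23.4 − (3.9)² = 8.19
Cov(X,Y) = 14.25 − (3.275)(3.9) = 1.4775
V(X + Y) = (1)²·1.899375 + (1)²·8.19 + 2·(1)·(1)·1.4775 = 13.044375

13.044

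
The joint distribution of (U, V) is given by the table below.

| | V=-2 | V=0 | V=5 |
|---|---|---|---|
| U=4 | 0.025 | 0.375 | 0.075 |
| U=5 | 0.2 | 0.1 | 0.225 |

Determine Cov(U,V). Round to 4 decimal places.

E[U] = 4.525,  E[V] = 1.05
E[UV] = 4.925
Cov(U,V) = E[UV] − E[U]E[V] = 4.925 − (4.525)(1.05) = 0.17375

0.1738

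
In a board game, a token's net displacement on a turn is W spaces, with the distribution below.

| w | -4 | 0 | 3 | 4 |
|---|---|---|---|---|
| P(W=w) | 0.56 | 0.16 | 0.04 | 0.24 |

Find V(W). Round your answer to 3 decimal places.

11.814

E[W] = (-4)(0.56) + (0)(0.16) + (3)(0.04) + (4)(0.24) = -1.16
E[W²] = (-4)²(0.56) + (0)²(0.16) + (3)²(0.04) + (4)²(0.24) = 13.16
V(W) = E[W²] − (E[W])² = 13.16 − (-1.16)² = 11.8144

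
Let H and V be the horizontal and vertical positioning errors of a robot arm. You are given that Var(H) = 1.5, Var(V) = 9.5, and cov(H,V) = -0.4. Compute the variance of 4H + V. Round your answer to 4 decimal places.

30.3000

Var(4H + V) = (4)²·Var(H) + (1)²·Var(V) + 2·(4)·(1)·cov(H,V)
= 16·1.5 + 1·9.5 + 8·-0.4 = 30.3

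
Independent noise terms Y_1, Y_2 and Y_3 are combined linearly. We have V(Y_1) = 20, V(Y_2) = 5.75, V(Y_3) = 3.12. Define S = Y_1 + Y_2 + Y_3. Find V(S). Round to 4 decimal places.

28.8700

By independence, V(S) = (1)²V(Y_1) + (1)²V(Y_2) + (1)²V(Y_3)
= (1)²·20 + (1)²·5.75 + (1)²·3.12 = 28.87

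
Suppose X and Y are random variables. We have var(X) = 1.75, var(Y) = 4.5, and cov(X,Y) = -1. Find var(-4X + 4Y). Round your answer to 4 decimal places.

132.0000

var(-4X + 4Y) = (-4)²·var(X) + (4)²·var(Y) + 2·(-4)·(4)·cov(X,Y)
= 16·1.75 + 16·4.5 + -32·-1 = 132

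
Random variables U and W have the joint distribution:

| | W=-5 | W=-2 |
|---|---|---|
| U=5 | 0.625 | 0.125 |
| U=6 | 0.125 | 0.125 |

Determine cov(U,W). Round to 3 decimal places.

0.188

E[U] = 5.25,  E[W] = -4.25
E[UW] = -22.125
cov(U,W) = E[UW] − E[U]E[W] = -22.125 − (5.25)(-4.25) = 0.1875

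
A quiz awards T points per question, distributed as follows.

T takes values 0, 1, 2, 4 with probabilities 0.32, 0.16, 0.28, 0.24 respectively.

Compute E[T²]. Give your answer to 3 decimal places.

5.120

E[T²] = (0)²(0.32) + (1)²(0.16) + (2)²(0.28) + (4)²(0.24) = 5.12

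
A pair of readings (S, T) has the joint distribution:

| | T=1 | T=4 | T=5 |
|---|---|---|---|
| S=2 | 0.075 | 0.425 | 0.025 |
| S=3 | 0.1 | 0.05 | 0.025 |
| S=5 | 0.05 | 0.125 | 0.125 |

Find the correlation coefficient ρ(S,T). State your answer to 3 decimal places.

0.102

E[S] = 3.075,  E[T] = 3.5
E[ST] = 10.95
Cov(S,T) = E[ST] − E[S]E[T] = 10.95 − (3.075)(3.5) = 0.1875
Var(S) = 1.719375,  Var(T) = 1.95
ρ = 0.1875 / √(1.719375·1.95) ≈ 0.102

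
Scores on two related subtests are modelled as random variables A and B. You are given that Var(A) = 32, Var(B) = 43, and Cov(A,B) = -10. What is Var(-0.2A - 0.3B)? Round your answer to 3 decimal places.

3.950

Var(-0.2A - 0.3B) = (-0.2)²·Var(A) + (-0.3)²·Var(B) + 2·(-0.2)·(-0.3)·Cov(A,B)
= 0.04·32 + 0.09·43 + 0.12·-10 = 3.95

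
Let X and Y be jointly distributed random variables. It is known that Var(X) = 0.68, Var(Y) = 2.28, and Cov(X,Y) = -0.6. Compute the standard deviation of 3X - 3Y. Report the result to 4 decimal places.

Var(3X - 3Y) = (3)²·Var(X) + (-3)²·Var(Y) + 2·(3)·(-3)·Cov(X,Y)
= 9·0.68 + 9·2.28 + -18·-0.6 = 37.44
sd(3X - 3Y) = √37.44 ≈ 6.1188

6.1188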